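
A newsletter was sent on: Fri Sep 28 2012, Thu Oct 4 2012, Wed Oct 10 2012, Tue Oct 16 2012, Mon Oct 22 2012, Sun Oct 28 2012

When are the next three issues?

Sat Nov 3 2012, Fri Nov 9 2012, Thu Nov 15 2012

The spacing is 6, 6, 6, 6, 6 days — always 6 days.
Sun Oct 28 2012 + 6 days = Sat Nov 3 2012.
Sat Nov 3 2012 + 6 days = Fri Nov 9 2012.
Fri Nov 9 2012 + 6 days = Thu Nov 15 2012.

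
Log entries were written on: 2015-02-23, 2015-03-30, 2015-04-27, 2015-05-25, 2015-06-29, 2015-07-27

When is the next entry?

These are Mondays with 35, 28, 28, 35, 28-day gaps.
Each is the final Monday of its month — 2015-03-30 is past the 28th, so '4th Monday' doesn't fit.
Last Monday of August 2015: 2015-08-31.

2015-08-31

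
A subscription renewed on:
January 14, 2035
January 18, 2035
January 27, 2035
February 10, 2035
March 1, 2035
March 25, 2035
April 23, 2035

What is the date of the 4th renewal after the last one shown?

October 6, 2035

The spacing grows by 5 each time: 4, 9, 14, 19, 24, 29 days.
Next gap: 34 days. April 23, 2035 + 34 days = May 27, 2035.
Next gap: 39 days. May 27, 2035 + 39 days = July 5, 2035.
Next gap: 44 days. July 5, 2035 + 44 days = August 18, 2035.
Next gap: 49 days. August 18, 2035 + 49 days = October 6, 2035.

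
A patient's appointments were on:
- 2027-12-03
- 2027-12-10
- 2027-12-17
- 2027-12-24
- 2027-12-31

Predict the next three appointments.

The spacing is 7, 7, 7, 7 days — always 7 days.
2027-12-31 + 7 days = 2028-01-07.
2028-01-07 + 7 days = 2028-01-14.
2028-01-14 + 7 days = 2028-01-21.

2028-01-07, 2028-01-14, 2028-01-21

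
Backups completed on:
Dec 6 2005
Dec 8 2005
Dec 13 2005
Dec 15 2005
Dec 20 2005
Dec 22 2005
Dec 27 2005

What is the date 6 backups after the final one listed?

Every event lands on a Tuesday or Thursday (gaps cycle 2, 5, 2, 5, 2, 5).
So the schedule is: every Tuesday and Thursday.
Next Thursday: Dec 29 2005.
Next Tuesday: Jan 3 2006.
Next Thursday: Jan 5 2006.
The following Tuesday is Jan 10 2006.
Next Thursday: Jan 12 2006.
The following Tuesday is Jan 17 2006.

Jan 17 2006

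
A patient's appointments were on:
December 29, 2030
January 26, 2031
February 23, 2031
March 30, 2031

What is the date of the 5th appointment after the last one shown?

Every date is a Sunday; gaps 28, 28, 35 days.
Each is the last Sunday of its month (at least one falls on the 29th or later, ruling out '4th Sunday').
Last Sunday of April 2031: April 27, 2031.
Last Sunday of May 2031: May 25, 2031.
June 2031 ends with Sunday June 29, 2031.
Last Sunday of July 2031: July 27, 2031.
August 2031 ends with Sunday August 31, 2031.

August 31, 2031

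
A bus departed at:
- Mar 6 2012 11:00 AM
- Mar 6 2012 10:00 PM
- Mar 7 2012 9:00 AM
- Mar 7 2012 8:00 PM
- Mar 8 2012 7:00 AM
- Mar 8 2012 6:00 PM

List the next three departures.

Mar 9 2012 5:00 AM, Mar 9 2012 4:00 PM, Mar 10 2012 3:00 AM

The interval is a steady 11 hours (11, 11, 11, 11, 11).
Mar 8 2012 6:00 PM + 11 h = Mar 9 2012 5:00 AM.
Mar 9 2012 5:00 AM + 11 h = Mar 9 2012 4:00 PM.
Mar 9 2012 4:00 PM + 11 h = Mar 10 2012 3:00 AM.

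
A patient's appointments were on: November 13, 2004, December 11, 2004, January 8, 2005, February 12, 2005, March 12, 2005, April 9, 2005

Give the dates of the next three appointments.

May 14, 2005; June 11, 2005; July 9, 2005

All dates are Saturdays, 28, 28, 35, 28, 28 days apart.
Specifically, the 2nd Saturday of each month.
2nd Saturday of May 2005: May 14, 2005.
2nd Saturday of June 2005: June 11, 2005.
July 2005 — 2nd Saturday is July 9, 2005.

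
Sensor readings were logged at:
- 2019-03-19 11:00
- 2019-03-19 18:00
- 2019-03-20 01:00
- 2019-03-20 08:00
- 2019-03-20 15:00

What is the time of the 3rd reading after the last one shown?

2019-03-21 12:00

The interval is a steady 7 hours (7, 7, 7, 7).
2019-03-20 15:00 + 7 h = 2019-03-20 22:00.
2019-03-20 22:00 + 7 h = 2019-03-21 05:00.
2019-03-21 05:00 + 7 h = 2019-03-21 12:00.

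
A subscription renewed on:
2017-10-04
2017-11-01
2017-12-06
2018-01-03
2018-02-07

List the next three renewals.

2018-03-07, 2018-04-04, 2018-05-02

Gaps: 28, 35, 28, 35 days — a mix of 28 and 35. Every date is a Wednesday.
Each is the 1st Wednesday of its month.
March 2018 — 1st Wednesday is 2018-03-07.
1st Wednesday of April 2018: 2018-04-04.
May 2018 — 1st Wednesday is 2018-05-02.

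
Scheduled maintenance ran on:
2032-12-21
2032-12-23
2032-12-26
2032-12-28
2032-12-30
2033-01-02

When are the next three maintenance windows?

The gap pattern 2, 3, 2, 2, 3 repeats every 3 events.
These are the Tuesdays, Thursdays and Sundays of each week.
Next Tuesday: 2033-01-04.
Next Thursday: 2033-01-06.
The following Sunday is 2033-01-09.

2033-01-04, 2033-01-06, 2033-01-09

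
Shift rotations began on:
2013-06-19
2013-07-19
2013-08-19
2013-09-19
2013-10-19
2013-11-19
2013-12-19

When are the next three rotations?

2014-01-19, 2014-02-19, 2014-03-19

Gaps: 30, 31, 31, 30, 31, 30 days — not constant. Every event is on the 19th of the month.
Pattern: the 19th of each month.
January 2014: 2014-01-19.
Next: February 2014 → 2014-02-19.
March 2014: 2014-03-19.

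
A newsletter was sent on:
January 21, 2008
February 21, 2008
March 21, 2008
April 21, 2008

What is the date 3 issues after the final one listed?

July 21, 2008

The day-of-month is always 21 (31, 29, 31 days between events).
So this recurs on the 21st of each month.
Next: May 2008 → May 21, 2008.
Next: June 2008 → June 21, 2008.
July 2008: July 21, 2008.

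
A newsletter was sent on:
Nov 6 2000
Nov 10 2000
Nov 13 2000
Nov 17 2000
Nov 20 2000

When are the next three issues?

Nov 24 2000, Nov 27 2000, Dec 1 2000

Gaps: 4, 3, 4, 3 days — not constant, but cyclic with period 2.
The events fall on every Monday and Friday.
The following Friday is Nov 24 2000.
Next Monday: Nov 27 2000.
The following Friday is Dec 1 2000.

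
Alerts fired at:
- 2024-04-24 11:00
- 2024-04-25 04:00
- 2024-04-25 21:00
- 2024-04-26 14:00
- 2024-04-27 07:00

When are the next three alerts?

2024-04-28 00:00, 2024-04-28 17:00, 2024-04-29 10:00

The interval is a steady 17 hours (17, 17, 17, 17).
2024-04-27 07:00 + 17 h = 2024-04-28 00:00.
2024-04-28 00:00 + 17 h = 2024-04-28 17:00.
2024-04-28 17:00 + 17 h = 2024-04-29 10:00.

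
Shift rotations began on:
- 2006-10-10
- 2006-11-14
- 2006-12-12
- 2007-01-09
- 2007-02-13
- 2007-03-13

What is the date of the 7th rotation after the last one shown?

2007-10-09

All dates are Tuesdays, 35, 28, 28, 35, 28 days apart.
Specifically, the 2nd Tuesday of each month.
2nd Tuesday of April 2007: 2007-04-10.
May 2007 — 2nd Tuesday is 2007-05-08.
2nd Tuesday of June 2007: 2007-06-12.
2nd Tuesday of July 2007: 2007-07-10.
August 2007 — 2nd Tuesday is 2007-08-14.
2nd Tuesday of September 2007: 2007-09-11.
2nd Tuesday of October 2007: 2007-10-09.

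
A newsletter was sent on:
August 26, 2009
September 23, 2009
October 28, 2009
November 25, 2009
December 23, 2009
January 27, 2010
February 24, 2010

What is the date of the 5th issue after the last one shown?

All dates are Wednesdays, 28, 35, 28, 28, 35, 28 days apart.
Specifically, the 4th Wednesday of each month.
March 2010 — 4th Wednesday is March 24, 2010.
4th Wednesday of April 2010: April 28, 2010.
May 2010 — 4th Wednesday is May 26, 2010.
June 2010 — 4th Wednesday is June 23, 2010.
July 2010 — 4th Wednesday is July 28, 2010.

July 28, 2010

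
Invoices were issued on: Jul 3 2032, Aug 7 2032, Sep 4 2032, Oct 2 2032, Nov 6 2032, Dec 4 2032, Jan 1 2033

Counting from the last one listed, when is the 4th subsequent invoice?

These are Saturdays at 28- or 35-day spacing (35, 28, 28, 35, 28, 28).
The pattern: 1st Saturday of the month.
February 2033 — 1st Saturday is Feb 5 2033.
March 2033 — 1st Saturday is Mar 5 2033.
April 2033 — 1st Saturday is Apr 2 2033.
1st Saturday of May 2033: May 7 2033.

May 7 2033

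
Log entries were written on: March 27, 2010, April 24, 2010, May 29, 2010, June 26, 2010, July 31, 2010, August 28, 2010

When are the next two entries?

Every date is a Saturday; gaps 28, 35, 28, 35, 28 days.
Each is the last Saturday of its month (at least one falls on the 29th or later, ruling out '4th Saturday').
Last Saturday of September 2010: September 25, 2010.
October 2010 ends with Saturday October 30, 2010.

September 25, 2010; October 30, 2010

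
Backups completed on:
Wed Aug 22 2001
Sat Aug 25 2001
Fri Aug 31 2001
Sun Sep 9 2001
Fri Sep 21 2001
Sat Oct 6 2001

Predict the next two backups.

Intervals are 3, 6, 9, 12, 15 days — an arithmetic progression with common difference 3.
Next gap: 18 days. Sat Oct 6 2001 + 18 days = Wed Oct 24 2001.
Next gap: 21 days. Wed Oct 24 2001 + 21 days = Wed Nov 14 2001.

Wed Oct 24 2001, Wed Nov 14 2001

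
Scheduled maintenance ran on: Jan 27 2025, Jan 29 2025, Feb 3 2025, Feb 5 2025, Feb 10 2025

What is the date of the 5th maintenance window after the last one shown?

Feb 26 2025

Gaps: 2, 5, 2, 5 days — not constant, but cyclic with period 2.
The events fall on every Monday and Wednesday.
The following Wednesday is Feb 12 2025.
The following Monday is Feb 17 2025.
The following Wednesday is Feb 19 2025.
Next Monday: Feb 24 2025.
The following Wednesday is Feb 26 2025.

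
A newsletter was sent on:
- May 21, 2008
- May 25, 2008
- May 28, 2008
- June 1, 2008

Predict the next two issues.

June 4, 2008; June 8, 2008

The gap pattern 4, 3, 4 repeats every 2 events.
These are the Wednesdays and Sundays of each week.
The following Wednesday is June 4, 2008.
Next Sunday: June 8, 2008.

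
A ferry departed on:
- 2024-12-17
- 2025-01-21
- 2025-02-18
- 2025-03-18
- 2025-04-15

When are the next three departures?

Gaps: 35, 28, 28, 28 days — a mix of 28 and 35. Every date is a Tuesday.
Each is the 3rd Tuesday of its month.
May 2025 — 3rd Tuesday is 2025-05-20.
June 2025 — 3rd Tuesday is 2025-06-17.
3rd Tuesday of July 2025: 2025-07-15.

2025-05-20, 2025-06-17, 2025-07-15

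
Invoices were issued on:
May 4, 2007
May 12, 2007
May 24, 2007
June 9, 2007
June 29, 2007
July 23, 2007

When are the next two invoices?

Gaps: 8, 12, 16, 20, 24 days — each gap is 4 larger than the previous one.
Next gap: 28 days. July 23, 2007 + 28 days = August 20, 2007.
Next gap: 32 days. August 20, 2007 + 32 days = September 21, 2007.

August 20, 2007; September 21, 2007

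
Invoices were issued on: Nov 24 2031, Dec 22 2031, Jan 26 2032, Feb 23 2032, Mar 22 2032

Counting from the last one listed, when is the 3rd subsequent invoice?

Gaps: 28, 35, 28, 28 days — a mix of 28 and 35. Every date is a Monday.
Each is the 4th Monday of its month.
April 2032 — 4th Monday is Apr 26 2032.
4th Monday of May 2032: May 24 2032.
4th Monday of June 2032: Jun 28 2032.

Jun 28 2032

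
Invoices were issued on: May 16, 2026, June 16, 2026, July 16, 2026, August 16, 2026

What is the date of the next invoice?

September 16, 2026

Gaps: 31, 30, 31 days — not constant. Every event is on the 16th of the month.
Pattern: the 16th of each month.
September 2026: September 16, 2026.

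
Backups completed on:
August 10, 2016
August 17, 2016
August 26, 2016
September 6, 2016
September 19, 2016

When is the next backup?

Intervals are 7, 9, 11, 13 days — an arithmetic progression with common difference 2.
Next gap: 15 days. September 19, 2016 + 15 days = October 4, 2016.

October 4, 2016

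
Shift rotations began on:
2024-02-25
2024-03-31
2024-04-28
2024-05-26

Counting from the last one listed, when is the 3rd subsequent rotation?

These are Sundays with 35, 28, 28-day gaps.
Each is the final Sunday of its month — 2024-03-31 is past the 28th, so '4th Sunday' doesn't fit.
Last Sunday of June 2024: 2024-06-30.
July 2024 ends with Sunday 2024-07-28.
Last Sunday of August 2024: 2024-08-25.

2024-08-25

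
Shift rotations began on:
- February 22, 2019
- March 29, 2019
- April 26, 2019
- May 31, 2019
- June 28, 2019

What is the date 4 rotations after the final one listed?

All Fridays; the gaps (35, 28, 35, 28) vary with month length.
This is the last Friday of each month.
Last Friday of July 2019: July 26, 2019.
Last Friday of August 2019: August 30, 2019.
Last Friday of September 2019: September 27, 2019.
October 2019 ends with Friday October 25, 2019.

October 25, 2019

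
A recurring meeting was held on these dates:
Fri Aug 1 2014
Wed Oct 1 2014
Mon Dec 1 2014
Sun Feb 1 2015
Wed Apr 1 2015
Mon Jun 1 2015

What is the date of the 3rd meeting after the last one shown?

Tue Dec 1 2015

Each date is the 1st; the gaps (61, 61, 62, 59, 61) track the month lengths.
The rule is the 1st of every 2 months.
Next: August 2015 → Sat Aug 1 2015.
Next: October 2015 → Thu Oct 1 2015.
Next: December 2015 → Tue Dec 1 2015.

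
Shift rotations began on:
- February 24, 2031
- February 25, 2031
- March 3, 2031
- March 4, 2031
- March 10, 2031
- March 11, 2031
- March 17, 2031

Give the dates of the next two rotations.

March 18, 2031; March 24, 2031

Gaps: 1, 6, 1, 6, 1, 6 days — not constant, but cyclic with period 2.
The events fall on every Monday and Tuesday.
Next Tuesday: March 18, 2031.
Next Monday: March 24, 2031.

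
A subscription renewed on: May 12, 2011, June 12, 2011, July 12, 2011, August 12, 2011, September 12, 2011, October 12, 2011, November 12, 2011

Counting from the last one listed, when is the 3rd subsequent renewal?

The day-of-month is always 12 (31, 30, 31, 31, 30, 31 days between events).
So this recurs on the 12th of each month.
Next: December 2011 → December 12, 2011.
January 2012: January 12, 2012.
Next: February 2012 → February 12, 2012.

February 12, 2012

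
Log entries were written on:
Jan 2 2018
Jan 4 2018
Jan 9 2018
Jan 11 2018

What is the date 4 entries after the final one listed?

The gap pattern 2, 5, 2 repeats every 2 events.
These are the Tuesdays and Thursdays of each week.
Next Tuesday: Jan 16 2018.
The following Thursday is Jan 18 2018.
The following Tuesday is Jan 23 2018.
The following Thursday is Jan 25 2018.

Jan 25 2018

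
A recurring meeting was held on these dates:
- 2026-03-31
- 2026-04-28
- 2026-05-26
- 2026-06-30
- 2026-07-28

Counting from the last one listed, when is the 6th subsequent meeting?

2027-01-26

All Tuesdays; the gaps (28, 28, 35, 28) vary with month length.
This is the last Tuesday of each month.
August 2026 ends with Tuesday 2026-08-25.
September 2026 ends with Tuesday 2026-09-29.
October 2026 ends with Tuesday 2026-10-27.
Last Tuesday of November 2026: 2026-11-24.
December 2026 ends with Tuesday 2026-12-29.
January 2027 ends with Tuesday 2027-01-26.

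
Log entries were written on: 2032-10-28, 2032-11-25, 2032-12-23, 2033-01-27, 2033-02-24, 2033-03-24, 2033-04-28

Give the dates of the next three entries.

All dates are Thursdays, 28, 28, 35, 28, 28, 35 days apart.
Specifically, the 4th Thursday of each month.
4th Thursday of May 2033: 2033-05-26.
4th Thursday of June 2033: 2033-06-23.
4th Thursday of July 2033: 2033-07-28.

2033-05-26, 2033-06-23, 2033-07-28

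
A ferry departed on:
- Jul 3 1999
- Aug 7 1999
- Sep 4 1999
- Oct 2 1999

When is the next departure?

These are Saturdays at 28- or 35-day spacing (35, 28, 28).
The pattern: 1st Saturday of the month.
1st Saturday of November 1999: Nov 6 1999.

Nov 6 1999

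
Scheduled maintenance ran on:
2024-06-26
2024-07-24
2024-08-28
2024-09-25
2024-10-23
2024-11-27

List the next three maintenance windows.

2024-12-25, 2025-01-22, 2025-02-26

Gaps: 28, 35, 28, 28, 35 days — a mix of 28 and 35. Every date is a Wednesday.
Each is the 4th Wednesday of its month.
4th Wednesday of December 2024: 2024-12-25.
4th Wednesday of January 2025: 2025-01-22.
February 2025 — 4th Wednesday is 2025-02-26.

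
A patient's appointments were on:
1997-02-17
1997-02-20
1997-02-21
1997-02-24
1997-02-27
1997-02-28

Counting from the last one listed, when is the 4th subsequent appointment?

1997-03-10

The gap pattern 3, 1, 3, 3, 1 repeats every 3 events.
These are the Mondays, Thursdays and Fridays of each week.
The following Monday is 1997-03-03.
The following Thursday is 1997-03-06.
The following Friday is 1997-03-07.
Next Monday: 1997-03-10.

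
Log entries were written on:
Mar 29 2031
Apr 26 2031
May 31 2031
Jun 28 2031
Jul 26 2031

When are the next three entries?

Every date is a Saturday; gaps 28, 35, 28, 28 days.
Each is the last Saturday of its month (at least one falls on the 29th or later, ruling out '4th Saturday').
Last Saturday of August 2031: Aug 30 2031.
Last Saturday of September 2031: Sep 27 2031.
Last Saturday of October 2031: Oct 25 2031.

Aug 30 2031, Sep 27 2031, Oct 25 2031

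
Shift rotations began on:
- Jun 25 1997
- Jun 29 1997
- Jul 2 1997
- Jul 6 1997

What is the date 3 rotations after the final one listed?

Jul 16 1997

The gap pattern 4, 3, 4 repeats every 2 events.
These are the Wednesdays and Sundays of each week.
Next Wednesday: Jul 9 1997.
The following Sunday is Jul 13 1997.
Next Wednesday: Jul 16 1997.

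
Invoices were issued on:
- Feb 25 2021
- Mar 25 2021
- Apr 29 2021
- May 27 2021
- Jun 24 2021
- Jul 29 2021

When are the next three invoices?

These are Thursdays with 28, 35, 28, 28, 35-day gaps.
Each is the final Thursday of its month — Apr 29 2021 is past the 28th, so '4th Thursday' doesn't fit.
Last Thursday of August 2021: Aug 26 2021.
September 2021 ends with Thursday Sep 30 2021.
Last Thursday of October 2021: Oct 28 2021.

Aug 26 2021, Sep 30 2021, Oct 28 2021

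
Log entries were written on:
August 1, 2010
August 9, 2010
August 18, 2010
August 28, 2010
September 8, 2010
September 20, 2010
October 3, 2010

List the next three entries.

The spacing grows by 1 each time: 8, 9, 10, 11, 12, 13 days.
Next gap: 14 days. October 3, 2010 + 14 days = October 17, 2010.
Next gap: 15 days. October 17, 2010 + 15 days = November 1, 2010.
Next gap: 16 days. November 1, 2010 + 16 days = November 17, 2010.

October 17, 2010; November 1, 2010; November 17, 2010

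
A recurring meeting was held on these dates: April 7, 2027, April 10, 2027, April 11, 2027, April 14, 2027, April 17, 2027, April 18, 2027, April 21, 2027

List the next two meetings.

The gap pattern 3, 1, 3, 3, 1, 3 repeats every 3 events.
These are the Wednesdays, Saturdays and Sundays of each week.
Next Saturday: April 24, 2027.
The following Sunday is April 25, 2027.

April 24, 2027; April 25, 2027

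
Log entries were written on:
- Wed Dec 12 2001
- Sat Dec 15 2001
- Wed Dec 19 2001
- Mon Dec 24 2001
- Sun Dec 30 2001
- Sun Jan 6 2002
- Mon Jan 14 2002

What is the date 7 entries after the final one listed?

Mon Apr 8 2002

Intervals are 3, 4, 5, 6, 7, 8 days — an arithmetic progression with common difference 1.
Next gap: 9 days. Mon Jan 14 2002 + 9 days = Wed Jan 23 2002.
Next gap: 10 days. Wed Jan 23 2002 + 10 days = Sat Feb 2 2002.
Next gap: 11 days. Sat Feb 2 2002 + 11 days = Wed Feb 13 2002.
Next gap: 12 days. Wed Feb 13 2002 + 12 days = Mon Feb 25 2002.
Next gap: 13 days. Mon Feb 25 2002 + 13 days = Sun Mar 10 2002.
Next gap: 14 days. Sun Mar 10 2002 + 14 days = Sun Mar 24 2002.
Next gap: 15 days. Sun Mar 24 2002 + 15 days = Mon Apr 8 2002.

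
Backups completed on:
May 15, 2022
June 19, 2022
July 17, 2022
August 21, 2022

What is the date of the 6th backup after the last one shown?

February 19, 2023

Gaps: 35, 28, 35 days — a mix of 28 and 35. Every date is a Sunday.
Each is the 3rd Sunday of its month.
September 2022 — 3rd Sunday is September 18, 2022.
October 2022 — 3rd Sunday is October 16, 2022.
3rd Sunday of November 2022: November 20, 2022.
3rd Sunday of December 2022: December 18, 2022.
January 2023 — 3rd Sunday is January 15, 2023.
3rd Sunday of February 2023: February 19, 2023.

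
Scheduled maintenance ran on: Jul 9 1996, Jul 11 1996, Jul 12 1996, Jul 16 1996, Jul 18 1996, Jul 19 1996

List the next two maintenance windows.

Jul 23 1996, Jul 25 1996

Gaps: 2, 1, 4, 2, 1 days — not constant, but cyclic with period 3.
The events fall on every Tuesday, Thursday and Friday.
The following Tuesday is Jul 23 1996.
The following Thursday is Jul 25 1996.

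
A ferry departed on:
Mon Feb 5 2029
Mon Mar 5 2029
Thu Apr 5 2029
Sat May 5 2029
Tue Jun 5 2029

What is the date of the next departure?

Thu Jul 5 2029

Gaps: 28, 31, 30, 31 days — not constant. Every event is on the 5th of the month.
Pattern: the 5th of each month.
July 2029: Thu Jul 5 2029.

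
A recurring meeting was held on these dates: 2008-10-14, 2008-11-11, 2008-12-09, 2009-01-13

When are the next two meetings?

These are Tuesdays at 28- or 35-day spacing (28, 28, 35).
The pattern: 2nd Tuesday of the month.
2nd Tuesday of February 2009: 2009-02-10.
2nd Tuesday of March 2009: 2009-03-10.

2009-02-10, 2009-03-10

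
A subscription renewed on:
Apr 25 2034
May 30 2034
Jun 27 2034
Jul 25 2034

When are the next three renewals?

All Tuesdays; the gaps (35, 28, 28) vary with month length.
This is the last Tuesday of each month.
Last Tuesday of August 2034: Aug 29 2034.
September 2034 ends with Tuesday Sep 26 2034.
October 2034 ends with Tuesday Oct 31 2034.

Aug 29 2034, Sep 26 2034, Oct 31 2034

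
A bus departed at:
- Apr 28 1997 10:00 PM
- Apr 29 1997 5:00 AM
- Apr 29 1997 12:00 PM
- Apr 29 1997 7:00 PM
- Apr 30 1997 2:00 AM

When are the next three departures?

Gaps: 7, 7, 7, 7 hours — each event is 7 hours after the previous one.
Apr 30 1997 2:00 AM + 7 h = Apr 30 1997 9:00 AM.
Apr 30 1997 9:00 AM + 7 h = Apr 30 1997 4:00 PM.
Apr 30 1997 4:00 PM + 7 h = Apr 30 1997 11:00 PM.

Apr 30 1997 9:00 AM, Apr 30 1997 4:00 PM, Apr 30 1997 11:00 PM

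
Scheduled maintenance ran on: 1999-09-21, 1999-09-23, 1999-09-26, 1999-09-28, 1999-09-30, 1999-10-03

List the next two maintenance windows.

Every event lands on a Tuesday or Thursday or Sunday (gaps cycle 2, 3, 2, 2, 3).
So the schedule is: every Tuesday, Thursday and Sunday.
Next Tuesday: 1999-10-05.
The following Thursday is 1999-10-07.

1999-10-05, 1999-10-07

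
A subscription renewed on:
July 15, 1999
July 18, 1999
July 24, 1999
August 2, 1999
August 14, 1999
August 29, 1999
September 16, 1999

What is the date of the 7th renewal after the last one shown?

Intervals are 3, 6, 9, 12, 15, 18 days — an arithmetic progression with common difference 3.
Next gap: 21 days. September 16, 1999 + 21 days = October 7, 1999.
Next gap: 24 days. October 7, 1999 + 24 days = October 31, 1999.
Next gap: 27 days. October 31, 1999 + 27 days = November 27, 1999.
Next gap: 30 days. November 27, 1999 + 30 days = December 27, 1999.
Next gap: 33 days. December 27, 1999 + 33 days = January 29, 2000.
Next gap: 36 days. January 29, 2000 + 36 days = March 5, 2000.
Next gap: 39 days. March 5, 2000 + 39 days = April 13, 2000.

April 13, 2000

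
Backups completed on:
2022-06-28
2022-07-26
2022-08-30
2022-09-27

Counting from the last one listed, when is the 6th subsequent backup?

Every date is a Tuesday; gaps 28, 35, 28 days.
Each is the last Tuesday of its month (at least one falls on the 29th or later, ruling out '4th Tuesday').
October 2022 ends with Tuesday 2022-10-25.
November 2022 ends with Tuesday 2022-11-29.
December 2022 ends with Tuesday 2022-12-27.
January 2023 ends with Tuesday 2023-01-31.
February 2023 ends with Tuesday 2023-02-28.
Last Tuesday of March 2023: 2023-03-28.

2023-03-28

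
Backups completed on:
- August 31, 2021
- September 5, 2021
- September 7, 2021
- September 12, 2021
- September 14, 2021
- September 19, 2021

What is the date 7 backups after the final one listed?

Gaps: 5, 2, 5, 2, 5 days — not constant, but cyclic with period 2.
The events fall on every Tuesday and Sunday.
Next Tuesday: September 21, 2021.
Next Sunday: September 26, 2021.
Next Tuesday: September 28, 2021.
The following Sunday is October 3, 2021.
Next Tuesday: October 5, 2021.
The following Sunday is October 10, 2021.
Next Tuesday: October 12, 2021.

October 12, 2021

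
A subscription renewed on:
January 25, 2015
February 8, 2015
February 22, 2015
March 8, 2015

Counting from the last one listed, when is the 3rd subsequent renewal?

Every event comes 14 days after the last (14, 14, 14).
March 8, 2015 + 14 days = March 22, 2015.
March 22, 2015 + 14 days = April 5, 2015.
April 5, 2015 + 14 days = April 19, 2015.

April 19, 2015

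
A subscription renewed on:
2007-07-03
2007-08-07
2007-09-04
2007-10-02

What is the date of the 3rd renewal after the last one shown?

These are Tuesdays at 28- or 35-day spacing (35, 28, 28).
The pattern: 1st Tuesday of the month.
November 2007 — 1st Tuesday is 2007-11-06.
1st Tuesday of December 2007: 2007-12-04.
1st Tuesday of January 2008: 2008-01-01.

2008-01-01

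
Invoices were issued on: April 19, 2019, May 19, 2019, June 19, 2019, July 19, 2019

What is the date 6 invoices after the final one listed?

Gaps: 30, 31, 30 days — not constant. Every event is on the 19th of the month.
Pattern: the 19th of each month.
Next: August 2019 → August 19, 2019.
Next: September 2019 → September 19, 2019.
October 2019: October 19, 2019.
Next: November 2019 → November 19, 2019.
Next: December 2019 → December 19, 2019.
Next: January 2020 → January 19, 2020.

January 19, 2020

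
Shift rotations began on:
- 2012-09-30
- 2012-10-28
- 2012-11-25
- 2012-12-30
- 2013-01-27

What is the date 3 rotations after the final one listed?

Every date is a Sunday; gaps 28, 28, 35, 28 days.
Each is the last Sunday of its month (at least one falls on the 29th or later, ruling out '4th Sunday').
Last Sunday of February 2013: 2013-02-24.
Last Sunday of March 2013: 2013-03-31.
April 2013 ends with Sunday 2013-04-28.

2013-04-28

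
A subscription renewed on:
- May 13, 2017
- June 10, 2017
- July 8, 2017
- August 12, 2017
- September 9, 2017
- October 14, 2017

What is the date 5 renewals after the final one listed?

These are Saturdays at 28- or 35-day spacing (28, 28, 35, 28, 35).
The pattern: 2nd Saturday of the month.
2nd Saturday of November 2017: November 11, 2017.
2nd Saturday of December 2017: December 9, 2017.
2nd Saturday of January 2018: January 13, 2018.
2nd Saturday of February 2018: February 10, 2018.
2nd Saturday of March 2018: March 10, 2018.

March 10, 2018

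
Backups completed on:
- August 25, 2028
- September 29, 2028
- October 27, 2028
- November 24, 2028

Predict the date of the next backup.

December 29, 2028

These are Fridays with 35, 28, 28-day gaps.
Each is the final Friday of its month — September 29, 2028 is past the 28th, so '4th Friday' doesn't fit.
Last Friday of December 2028: December 29, 2028.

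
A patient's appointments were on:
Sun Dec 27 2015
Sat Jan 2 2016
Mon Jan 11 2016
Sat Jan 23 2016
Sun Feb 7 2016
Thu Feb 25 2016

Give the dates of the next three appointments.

Thu Mar 17 2016, Sun Apr 10 2016, Sat May 7 2016

Intervals are 6, 9, 12, 15, 18 days — an arithmetic progression with common difference 3.
Next gap: 21 days. Thu Feb 25 2016 + 21 days = Thu Mar 17 2016.
Next gap: 24 days. Thu Mar 17 2016 + 24 days = Sun Apr 10 2016.
Next gap: 27 days. Sun Apr 10 2016 + 27 days = Sat May 7 2016.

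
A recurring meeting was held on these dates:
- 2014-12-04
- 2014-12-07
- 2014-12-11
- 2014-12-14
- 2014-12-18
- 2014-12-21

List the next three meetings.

Gaps: 3, 4, 3, 4, 3 days — not constant, but cyclic with period 2.
The events fall on every Thursday and Sunday.
Next Thursday: 2014-12-25.
Next Sunday: 2014-12-28.
Next Thursday: 2015-01-01.

2014-12-25, 2014-12-28, 2015-01-01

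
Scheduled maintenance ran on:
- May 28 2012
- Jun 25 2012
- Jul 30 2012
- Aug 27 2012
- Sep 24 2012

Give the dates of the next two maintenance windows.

Every date is a Monday; gaps 28, 35, 28, 28 days.
Each is the last Monday of its month (at least one falls on the 29th or later, ruling out '4th Monday').
Last Monday of October 2012: Oct 29 2012.
Last Monday of November 2012: Nov 26 2012.

Oct 29 2012, Nov 26 2012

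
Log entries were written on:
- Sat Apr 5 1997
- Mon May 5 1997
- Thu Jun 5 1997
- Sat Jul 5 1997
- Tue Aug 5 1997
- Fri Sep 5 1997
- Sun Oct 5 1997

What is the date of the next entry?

The day-of-month is always 5 (30, 31, 30, 31, 31, 30 days between events).
So this recurs on the 5th of each month.
November 1997: Wed Nov 5 1997.

Wed Nov 5 1997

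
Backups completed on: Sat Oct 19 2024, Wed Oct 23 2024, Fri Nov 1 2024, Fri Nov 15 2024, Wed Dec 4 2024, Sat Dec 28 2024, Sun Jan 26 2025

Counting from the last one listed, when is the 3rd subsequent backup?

Gaps: 4, 9, 14, 19, 24, 29 days — each gap is 5 larger than the previous one.
Next gap: 34 days. Sun Jan 26 2025 + 34 days = Sat Mar 1 2025.
Next gap: 39 days. Sat Mar 1 2025 + 39 days = Wed Apr 9 2025.
Next gap: 44 days. Wed Apr 9 2025 + 44 days = Fri May 23 2025.

Fri May 23 2025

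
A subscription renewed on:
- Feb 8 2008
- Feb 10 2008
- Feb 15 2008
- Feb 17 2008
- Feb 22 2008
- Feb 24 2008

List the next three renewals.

Every event lands on a Friday or Sunday (gaps cycle 2, 5, 2, 5, 2).
So the schedule is: every Friday and Sunday.
The following Friday is Feb 29 2008.
Next Sunday: Mar 2 2008.
Next Friday: Mar 7 2008.

Feb 29 2008, Mar 2 2008, Mar 7 2008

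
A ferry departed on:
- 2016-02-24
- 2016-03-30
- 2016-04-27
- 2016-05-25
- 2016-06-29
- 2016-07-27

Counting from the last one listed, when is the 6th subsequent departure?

2017-01-25

All Wednesdays; the gaps (35, 28, 28, 35, 28) vary with month length.
This is the last Wednesday of each month.
August 2016 ends with Wednesday 2016-08-31.
September 2016 ends with Wednesday 2016-09-28.
Last Wednesday of October 2016: 2016-10-26.
Last Wednesday of November 2016: 2016-11-30.
Last Wednesday of December 2016: 2016-12-28.
January 2017 ends with Wednesday 2017-01-25.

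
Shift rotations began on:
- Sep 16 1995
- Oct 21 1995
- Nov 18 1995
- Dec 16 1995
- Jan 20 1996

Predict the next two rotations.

These are Saturdays at 28- or 35-day spacing (35, 28, 28, 35).
The pattern: 3rd Saturday of the month.
3rd Saturday of February 1996: Feb 17 1996.
March 1996 — 3rd Saturday is Mar 16 1996.

Feb 17 1996, Mar 16 1996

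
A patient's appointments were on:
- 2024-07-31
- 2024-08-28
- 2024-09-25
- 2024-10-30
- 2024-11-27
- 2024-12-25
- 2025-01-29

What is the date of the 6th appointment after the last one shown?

2025-07-30

These are Wednesdays with 28, 28, 35, 28, 28, 35-day gaps.
Each is the final Wednesday of its month — 2024-07-31 is past the 28th, so '4th Wednesday' doesn't fit.
Last Wednesday of February 2025: 2025-02-26.
Last Wednesday of March 2025: 2025-03-26.
Last Wednesday of April 2025: 2025-04-30.
Last Wednesday of May 2025: 2025-05-28.
June 2025 ends with Wednesday 2025-06-25.
Last Wednesday of July 2025: 2025-07-30.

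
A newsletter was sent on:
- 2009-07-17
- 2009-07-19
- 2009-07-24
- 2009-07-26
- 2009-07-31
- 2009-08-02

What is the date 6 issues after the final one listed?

The gap pattern 2, 5, 2, 5, 2 repeats every 2 events.
These are the Fridays and Sundays of each week.
The following Friday is 2009-08-07.
Next Sunday: 2009-08-09.
The following Friday is 2009-08-14.
The following Sunday is 2009-08-16.
The following Friday is 2009-08-21.
The following Sunday is 2009-08-23.

2009-08-23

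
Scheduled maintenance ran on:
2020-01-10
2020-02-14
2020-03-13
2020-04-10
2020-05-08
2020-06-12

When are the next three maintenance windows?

All dates are Fridays, 35, 28, 28, 28, 35 days apart.
Specifically, the 2nd Friday of each month.
July 2020 — 2nd Friday is 2020-07-10.
August 2020 — 2nd Friday is 2020-08-14.
2nd Friday of September 2020: 2020-09-11.

2020-07-10, 2020-08-14, 2020-09-11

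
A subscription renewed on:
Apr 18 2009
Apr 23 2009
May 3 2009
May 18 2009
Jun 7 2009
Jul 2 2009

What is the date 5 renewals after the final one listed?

Jan 18 2010

The spacing grows by 5 each time: 5, 10, 15, 20, 25 days.
Next gap: 30 days. Jul 2 2009 + 30 days = Aug 1 2009.
Next gap: 35 days. Aug 1 2009 + 35 days = Sep 5 2009.
Next gap: 40 days. Sep 5 2009 + 40 days = Oct 15 2009.
Next gap: 45 days. Oct 15 2009 + 45 days = Nov 29 2009.
Next gap: 50 days. Nov 29 2009 + 50 days = Jan 18 2010.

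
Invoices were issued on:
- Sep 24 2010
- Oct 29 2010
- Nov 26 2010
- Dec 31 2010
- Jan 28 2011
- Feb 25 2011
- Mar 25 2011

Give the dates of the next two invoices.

These are Fridays with 35, 28, 35, 28, 28, 28-day gaps.
Each is the final Friday of its month — Oct 29 2010 is past the 28th, so '4th Friday' doesn't fit.
April 2011 ends with Friday Apr 29 2011.
May 2011 ends with Friday May 27 2011.

Apr 29 2011, May 27 2011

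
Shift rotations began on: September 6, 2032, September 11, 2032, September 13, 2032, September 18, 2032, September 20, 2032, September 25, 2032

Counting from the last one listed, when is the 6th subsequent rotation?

October 16, 2032

Gaps: 5, 2, 5, 2, 5 days — not constant, but cyclic with period 2.
The events fall on every Monday and Saturday.
The following Monday is September 27, 2032.
The following Saturday is October 2, 2032.
Next Monday: October 4, 2032.
The following Saturday is October 9, 2032.
The following Monday is October 11, 2032.
The following Saturday is October 16, 2032.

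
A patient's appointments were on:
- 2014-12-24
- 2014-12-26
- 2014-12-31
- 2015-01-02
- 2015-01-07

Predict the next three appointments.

The gap pattern 2, 5, 2, 5 repeats every 2 events.
These are the Wednesdays and Fridays of each week.
Next Friday: 2015-01-09.
Next Wednesday: 2015-01-14.
Next Friday: 2015-01-16.

2015-01-09, 2015-01-14, 2015-01-16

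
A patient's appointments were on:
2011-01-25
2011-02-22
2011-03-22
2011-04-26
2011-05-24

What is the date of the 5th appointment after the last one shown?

2011-10-25

Gaps: 28, 28, 35, 28 days — a mix of 28 and 35. Every date is a Tuesday.
Each is the 4th Tuesday of its month.
4th Tuesday of June 2011: 2011-06-28.
4th Tuesday of July 2011: 2011-07-26.
August 2011 — 4th Tuesday is 2011-08-23.
4th Tuesday of September 2011: 2011-09-27.
4th Tuesday of October 2011: 2011-10-25.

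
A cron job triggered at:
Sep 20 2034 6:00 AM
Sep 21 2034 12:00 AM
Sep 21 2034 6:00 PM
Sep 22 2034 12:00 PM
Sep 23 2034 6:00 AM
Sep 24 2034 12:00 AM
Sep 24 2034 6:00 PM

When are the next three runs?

Sep 25 2034 12:00 PM, Sep 26 2034 6:00 AM, Sep 27 2034 12:00 AM

The interval is a steady 18 hours (18, 18, 18, 18, 18, 18).
Sep 24 2034 6:00 PM + 18 h = Sep 25 2034 12:00 PM.
Sep 25 2034 12:00 PM + 18 h = Sep 26 2034 6:00 AM.
Sep 26 2034 6:00 AM + 18 h = Sep 27 2034 12:00 AM.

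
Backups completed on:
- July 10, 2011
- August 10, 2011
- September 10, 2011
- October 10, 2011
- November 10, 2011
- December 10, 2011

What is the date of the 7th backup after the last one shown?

July 10, 2012

The day-of-month is always 10 (31, 31, 30, 31, 30 days between events).
So this recurs on the 10th of each month.
Next: January 2012 → January 10, 2012.
Next: February 2012 → February 10, 2012.
Next: March 2012 → March 10, 2012.
Next: April 2012 → April 10, 2012.
Next: May 2012 → May 10, 2012.
June 2012: June 10, 2012.
July 2012: July 10, 2012.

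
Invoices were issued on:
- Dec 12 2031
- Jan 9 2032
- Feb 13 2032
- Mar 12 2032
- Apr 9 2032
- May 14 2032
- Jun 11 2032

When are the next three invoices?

All dates are Fridays, 28, 35, 28, 28, 35, 28 days apart.
Specifically, the 2nd Friday of each month.
July 2032 — 2nd Friday is Jul 9 2032.
2nd Friday of August 2032: Aug 13 2032.
2nd Friday of September 2032: Sep 10 2032.

Jul 9 2032, Aug 13 2032, Sep 10 2032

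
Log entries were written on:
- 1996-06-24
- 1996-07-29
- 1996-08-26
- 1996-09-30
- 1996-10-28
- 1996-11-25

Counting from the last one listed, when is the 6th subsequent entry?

All Mondays; the gaps (35, 28, 35, 28, 28) vary with month length.
This is the last Monday of each month.
Last Monday of December 1996: 1996-12-30.
January 1997 ends with Monday 1997-01-27.
Last Monday of February 1997: 1997-02-24.
March 1997 ends with Monday 1997-03-31.
Last Monday of April 1997: 1997-04-28.
Last Monday of May 1997: 1997-05-26.

1997-05-26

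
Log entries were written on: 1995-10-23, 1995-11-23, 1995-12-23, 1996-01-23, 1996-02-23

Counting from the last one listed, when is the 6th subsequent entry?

1996-08-23

The day-of-month is always 23 (31, 30, 31, 31 days between events).
So this recurs on the 23rd of each month.
March 1996: 1996-03-23.
Next: April 1996 → 1996-04-23.
Next: May 1996 → 1996-05-23.
June 1996: 1996-06-23.
Next: July 1996 → 1996-07-23.
Next: August 1996 → 1996-08-23.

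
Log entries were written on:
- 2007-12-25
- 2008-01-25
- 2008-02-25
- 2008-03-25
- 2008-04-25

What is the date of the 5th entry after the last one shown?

2008-09-25

Gaps: 31, 31, 29, 31 days — not constant. Every event is on the 25th of the month.
Pattern: the 25th of each month.
May 2008: 2008-05-25.
Next: June 2008 → 2008-06-25.
Next: July 2008 → 2008-07-25.
Next: August 2008 → 2008-08-25.
Next: September 2008 → 2008-09-25.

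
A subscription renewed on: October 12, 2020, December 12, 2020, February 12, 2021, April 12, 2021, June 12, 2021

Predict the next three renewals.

The day-of-month is always 12 (61, 62, 59, 61 days between events).
So this recurs on the 12th of every 2 months.
Next: August 2021 → August 12, 2021.
October 2021: October 12, 2021.
December 2021: December 12, 2021.

August 12, 2021; October 12, 2021; December 12, 2021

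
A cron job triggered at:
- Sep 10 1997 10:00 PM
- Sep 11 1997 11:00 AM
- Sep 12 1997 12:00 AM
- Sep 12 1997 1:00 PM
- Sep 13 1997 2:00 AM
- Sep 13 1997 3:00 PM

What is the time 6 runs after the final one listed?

Spacing: 13, 13, 13, 13, 13 h — constant 13 h.
Sep 13 1997 3:00 PM + 13 h = Sep 14 1997 4:00 AM.
Sep 14 1997 4:00 AM + 13 h = Sep 14 1997 5:00 PM.
Sep 14 1997 5:00 PM + 13 h = Sep 15 1997 6:00 AM.
Sep 15 1997 6:00 AM + 13 h = Sep 15 1997 7:00 PM.
Sep 15 1997 7:00 PM + 13 h = Sep 16 1997 8:00 AM.
Sep 16 1997 8:00 AM + 13 h = Sep 16 1997 9:00 PM.

Sep 16 1997 9:00 PM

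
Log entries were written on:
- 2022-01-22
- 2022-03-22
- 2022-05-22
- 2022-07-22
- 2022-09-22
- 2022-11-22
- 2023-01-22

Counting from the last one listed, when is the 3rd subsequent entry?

2023-07-22

Each date is the 22nd; the gaps (59, 61, 61, 62, 61, 61) track the month lengths.
The rule is the 22nd of every 2 months.
March 2023: 2023-03-22.
May 2023: 2023-05-22.
July 2023: 2023-07-22.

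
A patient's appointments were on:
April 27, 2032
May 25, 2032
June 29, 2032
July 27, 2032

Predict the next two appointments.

August 31, 2032; September 28, 2032

All Tuesdays; the gaps (28, 35, 28) vary with month length.
This is the last Tuesday of each month.
Last Tuesday of August 2032: August 31, 2032.
September 2032 ends with Tuesday September 28, 2032.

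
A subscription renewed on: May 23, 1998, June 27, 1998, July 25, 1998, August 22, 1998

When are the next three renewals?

September 26, 1998; October 24, 1998; November 28, 1998

These are Saturdays at 28- or 35-day spacing (35, 28, 28).
The pattern: 4th Saturday of the month.
4th Saturday of September 1998: September 26, 1998.
4th Saturday of October 1998: October 24, 1998.
4th Saturday of November 1998: November 28, 1998.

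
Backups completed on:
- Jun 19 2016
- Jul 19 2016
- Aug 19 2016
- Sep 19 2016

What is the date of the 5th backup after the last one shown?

Each date is the 19th; the gaps (30, 31, 31) track the month lengths.
The rule is the 19th of each month.
Next: October 2016 → Oct 19 2016.
November 2016: Nov 19 2016.
Next: December 2016 → Dec 19 2016.
Next: January 2017 → Jan 19 2017.
February 2017: Feb 19 2017.

Feb 19 2017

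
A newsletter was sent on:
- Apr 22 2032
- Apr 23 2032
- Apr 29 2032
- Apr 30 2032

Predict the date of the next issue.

The gap pattern 1, 6, 1 repeats every 2 events.
These are the Thursdays and Fridays of each week.
The following Thursday is May 6 2032.

May 6 2032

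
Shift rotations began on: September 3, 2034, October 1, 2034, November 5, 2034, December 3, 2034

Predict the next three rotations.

January 7, 2035; February 4, 2035; March 4, 2035

These are Sundays at 28- or 35-day spacing (28, 35, 28).
The pattern: 1st Sunday of the month.
1st Sunday of January 2035: January 7, 2035.
1st Sunday of February 2035: February 4, 2035.
1st Sunday of March 2035: March 4, 2035.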